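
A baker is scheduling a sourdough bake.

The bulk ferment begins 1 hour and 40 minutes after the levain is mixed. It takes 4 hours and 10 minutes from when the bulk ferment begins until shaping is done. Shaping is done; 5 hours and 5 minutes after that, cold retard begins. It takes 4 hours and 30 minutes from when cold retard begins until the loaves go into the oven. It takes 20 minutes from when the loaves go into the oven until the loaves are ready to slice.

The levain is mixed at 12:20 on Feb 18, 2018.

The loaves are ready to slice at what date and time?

The levain is mixed: 12:20 Feb 18, 2018.
The bulk ferment begins: 12:20 Feb 18, 2018 + 1h40m = 14:00 Feb 18, 2018.
Shaping is done: 14:00 Feb 18, 2018 + 4h10m = 18:10 Feb 18, 2018.
Cold retard begins: 18:10 Feb 18, 2018 + 5h05m = 23:15 Feb 18, 2018.
The loaves go into the oven: 23:15 Feb 18, 2018 + 4h30m = 03:45 Feb 19, 2018.
The loaves are ready to slice: 03:45 Feb 19, 2018 + 20m = 04:05 Feb 19, 2018.

04:05 on Feb 19, 2018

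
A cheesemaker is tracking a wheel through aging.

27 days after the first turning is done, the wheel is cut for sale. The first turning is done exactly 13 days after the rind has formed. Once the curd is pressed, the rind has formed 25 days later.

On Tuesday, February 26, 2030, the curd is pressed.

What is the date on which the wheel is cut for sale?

The curd is pressed: Feb 26, 2030.
The rind has formed: Feb 26, 2030 + 25 days = Mar 23, 2030.
The first turning is done: Mar 23, 2030 + 13 days = Apr 5, 2030.
The wheel is cut for sale: Apr 5, 2030 + 27 days = May 2, 2030.

Thursday, May 2, 2030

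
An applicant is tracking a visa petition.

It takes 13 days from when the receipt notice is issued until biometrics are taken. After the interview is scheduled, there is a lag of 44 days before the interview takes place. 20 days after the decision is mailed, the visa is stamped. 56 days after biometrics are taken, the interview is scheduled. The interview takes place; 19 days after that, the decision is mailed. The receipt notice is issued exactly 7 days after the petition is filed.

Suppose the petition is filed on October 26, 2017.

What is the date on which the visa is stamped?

The petition is filed: Oct 26, 2017.
The receipt notice is issued: Oct 26, 2017 + 7 days = Nov 2, 2017.
Biometrics are taken: Nov 2, 2017 + 13 days = Nov 15, 2017.
The interview is scheduled: Nov 15, 2017 + 56 days = Jan 10, 2018.
The interview takes place: Jan 10, 2018 + 44 days = Feb 23, 2018.
The decision is mailed: Feb 23, 2018 + 19 days = Mar 14, 2018.
The visa is stamped: Mar 14, 2018 + 20 days = Apr 3, 2018.

April 3, 2018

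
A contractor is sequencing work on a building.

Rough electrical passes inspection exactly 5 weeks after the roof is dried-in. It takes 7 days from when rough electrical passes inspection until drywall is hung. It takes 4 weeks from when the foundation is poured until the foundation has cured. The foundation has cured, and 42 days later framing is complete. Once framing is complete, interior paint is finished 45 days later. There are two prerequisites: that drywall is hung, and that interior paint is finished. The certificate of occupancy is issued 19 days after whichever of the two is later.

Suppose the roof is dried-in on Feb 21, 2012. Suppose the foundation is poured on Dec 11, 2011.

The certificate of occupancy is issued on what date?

Apr 23, 2012

The roof is dried-in: Feb 21, 2012.
Rough electrical passes inspection: Feb 21, 2012 + 5 weeks = Mar 27, 2012.
Drywall is hung: Mar 27, 2012 + 7 days = Apr 3, 2012.
The foundation is poured: Dec 11, 2011.
The foundation has cured: Dec 11, 2011 + 4 weeks = Jan 8, 2012.
Framing is complete: Jan 8, 2012 + 42 days = Feb 19, 2012.
Interior paint is finished: Feb 19, 2012 + 45 days = Apr 4, 2012.
Both prerequisites met — drywall is hung (Apr 3, 2012), interior paint is finished (Apr 4, 2012); the later is Apr 4, 2012.
The certificate of occupancy is issued: Apr 4, 2012 + 19 days = Apr 23, 2012.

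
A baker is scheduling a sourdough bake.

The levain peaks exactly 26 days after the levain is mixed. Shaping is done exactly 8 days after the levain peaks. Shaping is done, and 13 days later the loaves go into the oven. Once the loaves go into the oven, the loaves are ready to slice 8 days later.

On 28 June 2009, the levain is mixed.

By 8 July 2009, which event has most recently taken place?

The levain is mixed: Jun 28, 2009.
The levain peaks: Jun 28, 2009 + 26 days = Jul 24, 2009.
Shaping is done: Jul 24, 2009 + 8 days = Aug 1, 2009.
The loaves go into the oven: Aug 1, 2009 + 13 days = Aug 14, 2009.
The loaves are ready to slice: Aug 14, 2009 + 8 days = Aug 22, 2009.
Jul 8, 2009 falls between when the levain is mixed (Jun 28, 2009) and when the levain peaks (Jul 24, 2009).

The levain is mixed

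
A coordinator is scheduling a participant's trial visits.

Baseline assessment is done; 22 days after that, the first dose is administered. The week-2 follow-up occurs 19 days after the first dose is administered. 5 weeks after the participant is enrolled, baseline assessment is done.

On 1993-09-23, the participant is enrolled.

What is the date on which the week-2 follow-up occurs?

1993-12-08

The participant is enrolled: Sep 23, 1993.
Baseline assessment is done: Sep 23, 1993 + 5 weeks = Oct 28, 1993.
The first dose is administered: Oct 28, 1993 + 22 days = Nov 19, 1993.
The week-2 follow-up occurs: Nov 19, 1993 + 19 days = Dec 8, 1993.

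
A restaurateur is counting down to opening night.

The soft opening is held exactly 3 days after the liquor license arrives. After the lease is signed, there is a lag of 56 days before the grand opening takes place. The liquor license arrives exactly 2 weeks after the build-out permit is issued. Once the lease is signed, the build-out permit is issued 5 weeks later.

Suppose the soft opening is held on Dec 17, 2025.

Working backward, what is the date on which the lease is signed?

Oct 26, 2025

The soft opening is held: Dec 17, 2025.
The liquor license arrives: Dec 17, 2025 − 3 days = Dec 14, 2025.
The build-out permit is issued: Dec 14, 2025 − 2 weeks = Nov 30, 2025.
The lease is signed: Nov 30, 2025 − 5 weeks = Oct 26, 2025.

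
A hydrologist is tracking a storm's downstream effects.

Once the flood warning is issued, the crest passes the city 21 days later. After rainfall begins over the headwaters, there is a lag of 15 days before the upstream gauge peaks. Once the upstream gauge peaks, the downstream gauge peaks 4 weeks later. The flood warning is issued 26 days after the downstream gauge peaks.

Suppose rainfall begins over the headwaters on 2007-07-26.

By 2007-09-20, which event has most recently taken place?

The downstream gauge peaks

Rainfall begins over the headwaters: Jul 26, 2007.
The upstream gauge peaks: Jul 26, 2007 + 15 days = Aug 10, 2007.
The downstream gauge peaks: Aug 10, 2007 + 4 weeks = Sep 7, 2007.
The flood warning is issued: Sep 7, 2007 + 26 days = Oct 3, 2007.
The crest passes the city: Oct 3, 2007 + 21 days = Oct 24, 2007.
Sep 20, 2007 falls between when the downstream gauge peaks (Sep 7, 2007) and when the flood warning is issued (Oct 3, 2007).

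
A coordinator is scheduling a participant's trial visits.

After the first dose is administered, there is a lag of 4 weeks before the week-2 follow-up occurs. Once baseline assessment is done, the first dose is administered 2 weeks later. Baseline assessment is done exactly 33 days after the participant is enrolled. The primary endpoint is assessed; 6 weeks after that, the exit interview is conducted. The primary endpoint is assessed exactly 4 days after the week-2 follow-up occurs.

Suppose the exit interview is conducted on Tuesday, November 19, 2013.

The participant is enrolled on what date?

The exit interview is conducted: Nov 19, 2013.
The primary endpoint is assessed: Nov 19, 2013 − 6 weeks = Oct 8, 2013.
The week-2 follow-up occurs: Oct 8, 2013 − 4 days = Oct 4, 2013.
The first dose is administered: Oct 4, 2013 − 4 weeks = Sep 6, 2013.
Baseline assessment is done: Sep 6, 2013 − 2 weeks = Aug 23, 2013.
The participant is enrolled: Aug 23, 2013 − 33 days = Jul 21, 2013.

Sunday, July 21, 2013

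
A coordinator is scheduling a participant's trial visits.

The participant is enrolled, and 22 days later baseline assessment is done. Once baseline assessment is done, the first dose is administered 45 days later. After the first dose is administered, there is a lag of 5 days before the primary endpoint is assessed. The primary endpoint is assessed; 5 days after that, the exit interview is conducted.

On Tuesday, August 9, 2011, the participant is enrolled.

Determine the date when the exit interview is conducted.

Tuesday, October 25, 2011

The participant is enrolled: Aug 9, 2011.
Baseline assessment is done: Aug 9, 2011 + 22 days = Aug 31, 2011.
The first dose is administered: Aug 31, 2011 + 45 days = Oct 15, 2011.
The primary endpoint is assessed: Oct 15, 2011 + 5 days = Oct 20, 2011.
The exit interview is conducted: Oct 20, 2011 + 5 days = Oct 25, 2011.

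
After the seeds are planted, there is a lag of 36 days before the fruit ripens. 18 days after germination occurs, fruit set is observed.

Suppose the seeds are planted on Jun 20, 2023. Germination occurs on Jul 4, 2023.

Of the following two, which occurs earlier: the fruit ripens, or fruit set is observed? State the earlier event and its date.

The seeds are planted: Jun 20, 2023.
The fruit ripens: Jun 20, 2023 + 36 days = Jul 26, 2023.
Germination occurs: Jul 4, 2023.
Fruit set is observed: Jul 4, 2023 + 18 days = Jul 22, 2023.
Comparing: the fruit ripens on Jul 26, 2023 vs fruit set is observed on Jul 22, 2023. Earlier: fruit set is observed.

Fruit set is observed — Jul 22, 2023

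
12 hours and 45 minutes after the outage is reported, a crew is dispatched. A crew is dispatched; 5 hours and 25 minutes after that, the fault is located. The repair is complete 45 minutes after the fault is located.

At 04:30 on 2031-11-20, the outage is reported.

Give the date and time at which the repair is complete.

23:25 on 2031-11-20

The outage is reported: 04:30 Nov 20, 2031.
A crew is dispatched: 04:30 Nov 20, 2031 + 12h45m = 17:15 Nov 20, 2031.
The fault is located: 17:15 Nov 20, 2031 + 5h25m = 22:40 Nov 20, 2031.
The repair is complete: 22:40 Nov 20, 2031 + 45m = 23:25 Nov 20, 2031.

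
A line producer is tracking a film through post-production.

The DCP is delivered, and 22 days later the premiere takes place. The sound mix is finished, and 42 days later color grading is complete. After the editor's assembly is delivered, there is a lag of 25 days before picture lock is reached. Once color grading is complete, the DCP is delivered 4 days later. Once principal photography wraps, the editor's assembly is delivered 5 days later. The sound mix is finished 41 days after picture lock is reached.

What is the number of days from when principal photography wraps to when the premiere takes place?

Causal path: principal photography wraps → the editor's assembly is delivered → picture lock is reached → the sound mix is finished → color grading is complete → the DCP is delivered → the premiere takes place.
Total delay along the path: 5 + 25 + 41 + 42 + 4 + 22 = 139 days.

139 days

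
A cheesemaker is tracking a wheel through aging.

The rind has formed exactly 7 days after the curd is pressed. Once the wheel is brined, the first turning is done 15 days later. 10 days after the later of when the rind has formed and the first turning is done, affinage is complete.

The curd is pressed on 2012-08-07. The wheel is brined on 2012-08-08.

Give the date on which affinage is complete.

The curd is pressed: Aug 7, 2012.
The rind has formed: Aug 7, 2012 + 7 days = Aug 14, 2012.
The wheel is brined: Aug 8, 2012.
The first turning is done: Aug 8, 2012 + 15 days = Aug 23, 2012.
Both prerequisites met — the rind has formed (Aug 14, 2012), the first turning is done (Aug 23, 2012); the later is Aug 23, 2012.
Affinage is complete: Aug 23, 2012 + 10 days = Sep 2, 2012.

2012-09-02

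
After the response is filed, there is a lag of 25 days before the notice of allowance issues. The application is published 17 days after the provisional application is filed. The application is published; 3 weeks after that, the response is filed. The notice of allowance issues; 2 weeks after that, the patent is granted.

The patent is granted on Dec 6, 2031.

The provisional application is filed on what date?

The patent is granted: Dec 6, 2031.
The notice of allowance issues: Dec 6, 2031 − 2 weeks = Nov 22, 2031.
The response is filed: Nov 22, 2031 − 25 days = Oct 28, 2031.
The application is published: Oct 28, 2031 − 3 weeks = Oct 7, 2031.
The provisional application is filed: Oct 7, 2031 − 17 days = Sep 20, 2031.

Sep 20, 2031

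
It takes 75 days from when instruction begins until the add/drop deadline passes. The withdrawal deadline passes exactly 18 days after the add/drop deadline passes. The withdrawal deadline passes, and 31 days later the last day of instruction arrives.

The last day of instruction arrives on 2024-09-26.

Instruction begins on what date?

2024-05-25

The last day of instruction arrives: Sep 26, 2024.
The withdrawal deadline passes: Sep 26, 2024 − 31 days = Aug 26, 2024.
The add/drop deadline passes: Aug 26, 2024 − 18 days = Aug 8, 2024.
Instruction begins: Aug 8, 2024 − 75 days = May 25, 2024.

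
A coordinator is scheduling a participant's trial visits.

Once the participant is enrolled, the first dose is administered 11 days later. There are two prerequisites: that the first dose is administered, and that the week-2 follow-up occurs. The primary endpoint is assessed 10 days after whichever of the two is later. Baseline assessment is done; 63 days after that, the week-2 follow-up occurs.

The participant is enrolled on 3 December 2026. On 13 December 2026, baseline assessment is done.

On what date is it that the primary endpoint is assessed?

24 February 2027

The participant is enrolled: Dec 3, 2026.
The first dose is administered: Dec 3, 2026 + 11 days = Dec 14, 2026.
Baseline assessment is done: Dec 13, 2026.
The week-2 follow-up occurs: Dec 13, 2026 + 63 days = Feb 14, 2027.
Both prerequisites met — the first dose is administered (Dec 14, 2026), the week-2 follow-up occurs (Feb 14, 2027); the later is Feb 14, 2027.
The primary endpoint is assessed: Feb 14, 2027 + 10 days = Feb 24, 2027.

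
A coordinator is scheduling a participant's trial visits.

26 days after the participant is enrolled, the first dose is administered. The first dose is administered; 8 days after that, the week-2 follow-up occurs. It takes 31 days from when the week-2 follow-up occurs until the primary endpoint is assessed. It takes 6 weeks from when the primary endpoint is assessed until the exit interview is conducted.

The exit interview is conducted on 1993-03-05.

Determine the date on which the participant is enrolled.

1992-11-18

The exit interview is conducted: Mar 5, 1993.
The primary endpoint is assessed: Mar 5, 1993 − 6 weeks = Jan 22, 1993.
The week-2 follow-up occurs: Jan 22, 1993 − 31 days = Dec 22, 1992.
The first dose is administered: Dec 22, 1992 − 8 days = Dec 14, 1992.
The participant is enrolled: Dec 14, 1992 − 26 days = Nov 18, 1992.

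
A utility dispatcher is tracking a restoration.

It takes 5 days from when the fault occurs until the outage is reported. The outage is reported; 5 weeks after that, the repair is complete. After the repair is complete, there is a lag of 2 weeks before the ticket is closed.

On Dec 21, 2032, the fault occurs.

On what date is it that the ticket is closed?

Feb 13, 2033

The fault occurs: Dec 21, 2032.
The outage is reported: Dec 21, 2032 + 5 days = Dec 26, 2032.
The repair is complete: Dec 26, 2032 + 5 weeks = Jan 30, 2033.
The ticket is closed: Jan 30, 2033 + 2 weeks = Feb 13, 2033.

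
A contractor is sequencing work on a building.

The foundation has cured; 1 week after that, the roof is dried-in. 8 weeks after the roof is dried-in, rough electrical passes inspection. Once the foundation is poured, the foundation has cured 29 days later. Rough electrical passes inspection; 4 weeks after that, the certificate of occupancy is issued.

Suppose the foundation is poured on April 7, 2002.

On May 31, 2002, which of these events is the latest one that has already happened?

The foundation is poured: Apr 7, 2002.
The foundation has cured: Apr 7, 2002 + 29 days = May 6, 2002.
The roof is dried-in: May 6, 2002 + 1 week = May 13, 2002.
Rough electrical passes inspection: May 13, 2002 + 8 weeks = Jul 8, 2002.
The certificate of occupancy is issued: Jul 8, 2002 + 4 weeks = Aug 5, 2002.
May 31, 2002 falls between when the roof is dried-in (May 13, 2002) and when rough electrical passes inspection (Jul 8, 2002).

The roof is dried-in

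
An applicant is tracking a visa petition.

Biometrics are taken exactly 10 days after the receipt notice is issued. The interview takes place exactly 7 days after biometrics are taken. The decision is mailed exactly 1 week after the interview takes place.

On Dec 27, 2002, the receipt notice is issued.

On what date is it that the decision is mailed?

Jan 20, 2003

The receipt notice is issued: Dec 27, 2002.
Biometrics are taken: Dec 27, 2002 + 10 days = Jan 6, 2003.
The interview takes place: Jan 6, 2003 + 7 days = Jan 13, 2003.
The decision is mailed: Jan 13, 2003 + 1 week = Jan 20, 2003.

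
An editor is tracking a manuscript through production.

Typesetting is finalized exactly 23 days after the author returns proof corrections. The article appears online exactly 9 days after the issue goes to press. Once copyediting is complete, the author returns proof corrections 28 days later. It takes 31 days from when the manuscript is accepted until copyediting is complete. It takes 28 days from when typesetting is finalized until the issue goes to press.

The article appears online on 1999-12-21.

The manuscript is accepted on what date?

The article appears online: Dec 21, 1999.
The issue goes to press: Dec 21, 1999 − 9 days = Dec 12, 1999.
Typesetting is finalized: Dec 12, 1999 − 28 days = Nov 14, 1999.
The author returns proof corrections: Nov 14, 1999 − 23 days = Oct 22, 1999.
Copyediting is complete: Oct 22, 1999 − 28 days = Sep 24, 1999.
The manuscript is accepted: Sep 24, 1999 − 31 days = Aug 24, 1999.

1999-08-24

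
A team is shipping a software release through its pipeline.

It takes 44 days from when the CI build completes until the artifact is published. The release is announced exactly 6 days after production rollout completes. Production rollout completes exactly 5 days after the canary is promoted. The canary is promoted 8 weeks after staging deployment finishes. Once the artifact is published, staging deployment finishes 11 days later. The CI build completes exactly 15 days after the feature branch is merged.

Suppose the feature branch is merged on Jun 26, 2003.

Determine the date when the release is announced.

Nov 10, 2003

The feature branch is merged: Jun 26, 2003.
The CI build completes: Jun 26, 2003 + 15 days = Jul 11, 2003.
The artifact is published: Jul 11, 2003 + 44 days = Aug 24, 2003.
Staging deployment finishes: Aug 24, 2003 + 11 days = Sep 4, 2003.
The canary is promoted: Sep 4, 2003 + 8 weeks = Oct 30, 2003.
Production rollout completes: Oct 30, 2003 + 5 days = Nov 4, 2003.
The release is announced: Nov 4, 2003 + 6 days = Nov 10, 2003.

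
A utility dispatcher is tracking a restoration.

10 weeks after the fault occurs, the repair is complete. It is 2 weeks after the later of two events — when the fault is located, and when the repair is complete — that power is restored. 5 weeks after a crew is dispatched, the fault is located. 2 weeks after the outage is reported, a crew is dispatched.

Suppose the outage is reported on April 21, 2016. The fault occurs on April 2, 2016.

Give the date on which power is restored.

June 25, 2016

The outage is reported: Apr 21, 2016.
A crew is dispatched: Apr 21, 2016 + 2 weeks = May 5, 2016.
The fault is located: May 5, 2016 + 5 weeks = Jun 9, 2016.
The fault occurs: Apr 2, 2016.
The repair is complete: Apr 2, 2016 + 10 weeks = Jun 11, 2016.
Both prerequisites met — the fault is located (Jun 9, 2016), the repair is complete (Jun 11, 2016); the later is Jun 11, 2016.
Power is restored: Jun 11, 2016 + 2 weeks = Jun 25, 2016.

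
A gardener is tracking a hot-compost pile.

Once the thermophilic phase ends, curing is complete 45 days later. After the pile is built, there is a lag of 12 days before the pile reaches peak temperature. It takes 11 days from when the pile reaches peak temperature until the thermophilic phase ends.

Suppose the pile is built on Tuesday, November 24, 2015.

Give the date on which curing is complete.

Sunday, January 31, 2016

The pile is built: Nov 24, 2015.
The pile reaches peak temperature: Nov 24, 2015 + 12 days = Dec 6, 2015.
The thermophilic phase ends: Dec 6, 2015 + 11 days = Dec 17, 2015.
Curing is complete: Dec 17, 2015 + 45 days = Jan 31, 2016.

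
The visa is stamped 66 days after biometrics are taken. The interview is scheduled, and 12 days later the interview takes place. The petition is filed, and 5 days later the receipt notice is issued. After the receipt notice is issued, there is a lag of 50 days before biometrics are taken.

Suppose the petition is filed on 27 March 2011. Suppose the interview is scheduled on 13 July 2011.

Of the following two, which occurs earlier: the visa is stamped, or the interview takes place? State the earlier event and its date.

The interview takes place — 25 July 2011

The petition is filed: Mar 27, 2011.
The receipt notice is issued: Mar 27, 2011 + 5 days = Apr 1, 2011.
Biometrics are taken: Apr 1, 2011 + 50 days = May 21, 2011.
The visa is stamped: May 21, 2011 + 66 days = Jul 26, 2011.
The interview is scheduled: Jul 13, 2011.
The interview takes place: Jul 13, 2011 + 12 days = Jul 25, 2011.
Comparing: the visa is stamped on Jul 26, 2011 vs the interview takes place on Jul 25, 2011. Earlier: the interview takes place.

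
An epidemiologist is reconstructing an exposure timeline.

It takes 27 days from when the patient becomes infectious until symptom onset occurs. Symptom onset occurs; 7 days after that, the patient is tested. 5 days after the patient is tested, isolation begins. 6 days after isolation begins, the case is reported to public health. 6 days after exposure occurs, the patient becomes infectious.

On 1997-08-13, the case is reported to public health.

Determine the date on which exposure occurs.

1997-06-23

The case is reported to public health: Aug 13, 1997.
Isolation begins: Aug 13, 1997 − 6 days = Aug 7, 1997.
The patient is tested: Aug 7, 1997 − 5 days = Aug 2, 1997.
Symptom onset occurs: Aug 2, 1997 − 7 days = Jul 26, 1997.
The patient becomes infectious: Jul 26, 1997 − 27 days = Jun 29, 1997.
Exposure occurs: Jun 29, 1997 − 6 days = Jun 23, 1997.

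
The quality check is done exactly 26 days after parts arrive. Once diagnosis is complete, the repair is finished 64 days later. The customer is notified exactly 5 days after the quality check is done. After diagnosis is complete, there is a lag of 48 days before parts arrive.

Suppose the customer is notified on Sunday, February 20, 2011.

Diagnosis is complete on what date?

Friday, December 3, 2010

The customer is notified: Feb 20, 2011.
The quality check is done: Feb 20, 2011 − 5 days = Feb 15, 2011.
Parts arrive: Feb 15, 2011 − 26 days = Jan 20, 2011.
Diagnosis is complete: Jan 20, 2011 − 48 days = Dec 3, 2010.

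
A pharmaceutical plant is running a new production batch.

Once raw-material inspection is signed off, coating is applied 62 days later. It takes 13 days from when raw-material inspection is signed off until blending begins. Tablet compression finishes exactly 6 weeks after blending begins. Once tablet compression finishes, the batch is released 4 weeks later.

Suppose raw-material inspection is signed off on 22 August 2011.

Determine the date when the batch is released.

Raw-material inspection is signed off: Aug 22, 2011.
Blending begins: Aug 22, 2011 + 13 days = Sep 4, 2011.
Tablet compression finishes: Sep 4, 2011 + 6 weeks = Oct 16, 2011.
The batch is released: Oct 16, 2011 + 4 weeks = Nov 13, 2011.

13 November 2011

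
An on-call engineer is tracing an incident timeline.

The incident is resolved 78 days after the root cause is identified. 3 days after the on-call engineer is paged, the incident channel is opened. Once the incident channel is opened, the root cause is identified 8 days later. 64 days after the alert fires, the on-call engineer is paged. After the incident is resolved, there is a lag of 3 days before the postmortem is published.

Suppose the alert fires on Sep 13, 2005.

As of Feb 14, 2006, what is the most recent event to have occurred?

The incident is resolved

The alert fires: Sep 13, 2005.
The on-call engineer is paged: Sep 13, 2005 + 64 days = Nov 16, 2005.
The incident channel is opened: Nov 16, 2005 + 3 days = Nov 19, 2005.
The root cause is identified: Nov 19, 2005 + 8 days = Nov 27, 2005.
The incident is resolved: Nov 27, 2005 + 78 days = Feb 13, 2006.
The postmortem is published: Feb 13, 2006 + 3 days = Feb 16, 2006.
Feb 14, 2006 falls between when the incident is resolved (Feb 13, 2006) and when the postmortem is published (Feb 16, 2006).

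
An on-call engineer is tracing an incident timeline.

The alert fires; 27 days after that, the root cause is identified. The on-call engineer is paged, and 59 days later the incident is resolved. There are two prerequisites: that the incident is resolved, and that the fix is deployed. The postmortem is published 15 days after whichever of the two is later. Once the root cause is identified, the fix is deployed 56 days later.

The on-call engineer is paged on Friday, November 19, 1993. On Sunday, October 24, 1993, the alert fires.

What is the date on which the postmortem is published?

Tuesday, February 1, 1994

The on-call engineer is paged: Nov 19, 1993.
The incident is resolved: Nov 19, 1993 + 59 days = Jan 17, 1994.
The alert fires: Oct 24, 1993.
The root cause is identified: Oct 24, 1993 + 27 days = Nov 20, 1993.
The fix is deployed: Nov 20, 1993 + 56 days = Jan 15, 1994.
Both prerequisites met — the incident is resolved (Jan 17, 1994), the fix is deployed (Jan 15, 1994); the later is Jan 17, 1994.
The postmortem is published: Jan 17, 1994 + 15 days = Feb 1, 1994.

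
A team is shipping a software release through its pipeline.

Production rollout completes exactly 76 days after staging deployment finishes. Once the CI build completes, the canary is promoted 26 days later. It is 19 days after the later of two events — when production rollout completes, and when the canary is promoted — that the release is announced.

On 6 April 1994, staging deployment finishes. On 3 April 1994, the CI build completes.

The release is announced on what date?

Staging deployment finishes: Apr 6, 1994.
Production rollout completes: Apr 6, 1994 + 76 days = Jun 21, 1994.
The CI build completes: Apr 3, 1994.
The canary is promoted: Apr 3, 1994 + 26 days = Apr 29, 1994.
Both prerequisites met — production rollout completes (Jun 21, 1994), the canary is promoted (Apr 29, 1994); the later is Jun 21, 1994.
The release is announced: Jun 21, 1994 + 19 days = Jul 10, 1994.

10 July 1994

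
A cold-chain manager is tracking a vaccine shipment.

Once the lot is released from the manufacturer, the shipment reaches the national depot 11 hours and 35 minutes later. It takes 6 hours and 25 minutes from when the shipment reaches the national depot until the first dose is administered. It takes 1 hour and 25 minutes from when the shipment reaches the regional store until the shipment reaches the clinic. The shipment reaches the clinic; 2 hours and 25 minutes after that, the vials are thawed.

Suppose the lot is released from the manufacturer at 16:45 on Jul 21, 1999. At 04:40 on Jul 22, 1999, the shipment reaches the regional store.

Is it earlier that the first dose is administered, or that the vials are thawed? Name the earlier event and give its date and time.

The vials are thawed — 08:30 on Jul 22, 1999

The lot is released from the manufacturer: 16:45 Jul 21, 1999.
The shipment reaches the national depot: 16:45 Jul 21, 1999 + 11h35m = 04:20 Jul 22, 1999.
The first dose is administered: 04:20 Jul 22, 1999 + 6h25m = 10:45 Jul 22, 1999.
The shipment reaches the regional store: 04:40 Jul 22, 1999.
The shipment reaches the clinic: 04:40 Jul 22, 1999 + 1h25m = 06:05 Jul 22, 1999.
The vials are thawed: 06:05 Jul 22, 1999 + 2h25m = 08:30 Jul 22, 1999.
Comparing: the first dose is administered at 10:45 Jul 22, 1999 vs the vials are thawed at 08:30 Jul 22, 1999. Earlier: the vials are thawed.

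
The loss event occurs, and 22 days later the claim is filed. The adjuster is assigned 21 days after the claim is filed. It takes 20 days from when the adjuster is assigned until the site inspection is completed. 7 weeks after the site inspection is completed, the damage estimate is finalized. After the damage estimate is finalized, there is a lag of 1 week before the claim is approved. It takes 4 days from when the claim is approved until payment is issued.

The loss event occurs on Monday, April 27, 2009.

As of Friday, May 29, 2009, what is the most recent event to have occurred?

The loss event occurs: Apr 27, 2009.
The claim is filed: Apr 27, 2009 + 22 days = May 19, 2009.
The adjuster is assigned: May 19, 2009 + 21 days = Jun 9, 2009.
The site inspection is completed: Jun 9, 2009 + 20 days = Jun 29, 2009.
The damage estimate is finalized: Jun 29, 2009 + 7 weeks = Aug 17, 2009.
The claim is approved: Aug 17, 2009 + 1 week = Aug 24, 2009.
Payment is issued: Aug 24, 2009 + 4 days = Aug 28, 2009.
May 29, 2009 falls between when the claim is filed (May 19, 2009) and when the adjuster is assigned (Jun 9, 2009).

The claim is filed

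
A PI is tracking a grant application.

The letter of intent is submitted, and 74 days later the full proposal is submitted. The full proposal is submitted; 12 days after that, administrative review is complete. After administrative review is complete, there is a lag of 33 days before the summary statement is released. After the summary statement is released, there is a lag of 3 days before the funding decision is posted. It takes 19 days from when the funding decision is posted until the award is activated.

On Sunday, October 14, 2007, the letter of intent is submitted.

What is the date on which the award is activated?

Monday, March 3, 2008

The letter of intent is submitted: Oct 14, 2007.
The full proposal is submitted: Oct 14, 2007 + 74 days = Dec 27, 2007.
Administrative review is complete: Dec 27, 2007 + 12 days = Jan 8, 2008.
The summary statement is released: Jan 8, 2008 + 33 days = Feb 10, 2008.
The funding decision is posted: Feb 10, 2008 + 3 days = Feb 13, 2008.
The award is activated: Feb 13, 2008 + 19 days = Mar 3, 2008.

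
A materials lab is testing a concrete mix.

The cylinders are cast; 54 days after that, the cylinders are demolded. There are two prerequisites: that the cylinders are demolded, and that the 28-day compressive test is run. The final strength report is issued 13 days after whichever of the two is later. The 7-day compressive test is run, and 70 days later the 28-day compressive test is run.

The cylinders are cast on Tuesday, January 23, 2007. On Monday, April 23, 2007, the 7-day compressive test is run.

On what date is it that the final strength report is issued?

The cylinders are cast: Jan 23, 2007.
The cylinders are demolded: Jan 23, 2007 + 54 days = Mar 18, 2007.
The 7-day compressive test is run: Apr 23, 2007.
The 28-day compressive test is run: Apr 23, 2007 + 70 days = Jul 2, 2007.
Both prerequisites met — the cylinders are demolded (Mar 18, 2007), the 28-day compressive test is run (Jul 2, 2007); the later is Jul 2, 2007.
The final strength report is issued: Jul 2, 2007 + 13 days = Jul 15, 2007.

Sunday, July 15, 2007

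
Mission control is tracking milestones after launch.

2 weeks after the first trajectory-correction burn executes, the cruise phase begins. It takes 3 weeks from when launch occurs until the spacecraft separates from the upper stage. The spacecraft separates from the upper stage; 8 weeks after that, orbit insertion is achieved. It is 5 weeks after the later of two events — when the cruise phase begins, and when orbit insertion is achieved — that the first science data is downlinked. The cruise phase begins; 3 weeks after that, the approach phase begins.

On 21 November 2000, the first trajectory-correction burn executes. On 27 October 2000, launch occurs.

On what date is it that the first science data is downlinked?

16 February 2001

The first trajectory-correction burn executes: Nov 21, 2000.
The cruise phase begins: Nov 21, 2000 + 2 weeks = Dec 5, 2000.
Launch occurs: Oct 27, 2000.
The spacecraft separates from the upper stage: Oct 27, 2000 + 3 weeks = Nov 17, 2000.
Orbit insertion is achieved: Nov 17, 2000 + 8 weeks = Jan 12, 2001.
Both prerequisites met — the cruise phase begins (Dec 5, 2000), orbit insertion is achieved (Jan 12, 2001); the later is Jan 12, 2001.
The first science data is downlinked: Jan 12, 2001 + 5 weeks = Feb 16, 2001.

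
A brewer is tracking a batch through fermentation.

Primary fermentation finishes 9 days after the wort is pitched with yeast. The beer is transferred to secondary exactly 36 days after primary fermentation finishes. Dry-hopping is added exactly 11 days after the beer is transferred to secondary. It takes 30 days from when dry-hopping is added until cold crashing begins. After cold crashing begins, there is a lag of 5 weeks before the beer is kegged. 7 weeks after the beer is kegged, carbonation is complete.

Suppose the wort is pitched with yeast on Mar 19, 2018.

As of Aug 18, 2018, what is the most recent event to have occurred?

The wort is pitched with yeast: Mar 19, 2018.
Primary fermentation finishes: Mar 19, 2018 + 9 days = Mar 28, 2018.
The beer is transferred to secondary: Mar 28, 2018 + 36 days = May 3, 2018.
Dry-hopping is added: May 3, 2018 + 11 days = May 14, 2018.
Cold crashing begins: May 14, 2018 + 30 days = Jun 13, 2018.
The beer is kegged: Jun 13, 2018 + 5 weeks = Jul 18, 2018.
Carbonation is complete: Jul 18, 2018 + 7 weeks = Sep 5, 2018.
Aug 18, 2018 falls between when the beer is kegged (Jul 18, 2018) and when carbonation is complete (Sep 5, 2018).

The beer is kegged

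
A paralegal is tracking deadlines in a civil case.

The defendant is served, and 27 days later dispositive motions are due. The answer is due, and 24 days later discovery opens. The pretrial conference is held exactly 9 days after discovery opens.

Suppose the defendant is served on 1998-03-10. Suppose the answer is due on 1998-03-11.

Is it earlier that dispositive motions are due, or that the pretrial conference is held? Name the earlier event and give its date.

The defendant is served: Mar 10, 1998.
Dispositive motions are due: Mar 10, 1998 + 27 days = Apr 6, 1998.
The answer is due: Mar 11, 1998.
Discovery opens: Mar 11, 1998 + 24 days = Apr 4, 1998.
The pretrial conference is held: Apr 4, 1998 + 9 days = Apr 13, 1998.
Comparing: dispositive motions are due on Apr 6, 1998 vs the pretrial conference is held on Apr 13, 1998. Earlier: dispositive motions are due.

Dispositive motions are due — 1998-04-06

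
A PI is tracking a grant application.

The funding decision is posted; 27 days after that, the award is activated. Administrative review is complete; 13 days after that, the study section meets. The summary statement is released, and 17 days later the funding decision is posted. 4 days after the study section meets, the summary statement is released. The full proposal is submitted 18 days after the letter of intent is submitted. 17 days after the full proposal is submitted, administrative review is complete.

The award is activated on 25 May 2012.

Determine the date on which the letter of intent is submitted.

The award is activated: May 25, 2012.
The funding decision is posted: May 25, 2012 − 27 days = Apr 28, 2012.
The summary statement is released: Apr 28, 2012 − 17 days = Apr 11, 2012.
The study section meets: Apr 11, 2012 − 4 days = Apr 7, 2012.
Administrative review is complete: Apr 7, 2012 − 13 days = Mar 25, 2012.
The full proposal is submitted: Mar 25, 2012 − 17 days = Mar 8, 2012.
The letter of intent is submitted: Mar 8, 2012 − 18 days = Feb 19, 2012.

19 February 2012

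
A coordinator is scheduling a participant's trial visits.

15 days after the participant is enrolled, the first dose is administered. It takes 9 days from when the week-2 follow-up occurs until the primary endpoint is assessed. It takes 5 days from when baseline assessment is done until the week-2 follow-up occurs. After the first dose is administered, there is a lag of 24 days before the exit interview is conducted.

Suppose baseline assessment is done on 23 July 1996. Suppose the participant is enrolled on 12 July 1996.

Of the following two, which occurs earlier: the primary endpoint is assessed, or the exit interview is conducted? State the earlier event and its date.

Baseline assessment is done: Jul 23, 1996.
The week-2 follow-up occurs: Jul 23, 1996 + 5 days = Jul 28, 1996.
The primary endpoint is assessed: Jul 28, 1996 + 9 days = Aug 6, 1996.
The participant is enrolled: Jul 12, 1996.
The first dose is administered: Jul 12, 1996 + 15 days = Jul 27, 1996.
The exit interview is conducted: Jul 27, 1996 + 24 days = Aug 20, 1996.
Comparing: the primary endpoint is assessed on Aug 6, 1996 vs the exit interview is conducted on Aug 20, 1996. Earlier: the primary endpoint is assessed.

The primary endpoint is assessed — 6 August 1996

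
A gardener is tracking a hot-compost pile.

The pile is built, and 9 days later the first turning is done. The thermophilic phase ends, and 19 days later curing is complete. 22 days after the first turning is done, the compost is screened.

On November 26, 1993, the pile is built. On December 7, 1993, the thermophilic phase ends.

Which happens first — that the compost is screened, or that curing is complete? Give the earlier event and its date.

Curing is complete — December 26, 1993

The pile is built: Nov 26, 1993.
The first turning is done: Nov 26, 1993 + 9 days = Dec 5, 1993.
The compost is screened: Dec 5, 1993 + 22 days = Dec 27, 1993.
The thermophilic phase ends: Dec 7, 1993.
Curing is complete: Dec 7, 1993 + 19 days = Dec 26, 1993.
Comparing: the compost is screened on Dec 27, 1993 vs curing is complete on Dec 26, 1993. Earlier: curing is complete.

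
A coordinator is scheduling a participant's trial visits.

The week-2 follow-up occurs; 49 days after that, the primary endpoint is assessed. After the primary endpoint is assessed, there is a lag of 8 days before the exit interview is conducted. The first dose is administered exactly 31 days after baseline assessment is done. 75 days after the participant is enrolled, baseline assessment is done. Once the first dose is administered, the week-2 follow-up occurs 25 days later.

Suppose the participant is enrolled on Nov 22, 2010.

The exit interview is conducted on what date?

May 29, 2011

The participant is enrolled: Nov 22, 2010.
Baseline assessment is done: Nov 22, 2010 + 75 days = Feb 5, 2011.
The first dose is administered: Feb 5, 2011 + 31 days = Mar 8, 2011.
The week-2 follow-up occurs: Mar 8, 2011 + 25 days = Apr 2, 2011.
The primary endpoint is assessed: Apr 2, 2011 + 49 days = May 21, 2011.
The exit interview is conducted: May 21, 2011 + 8 days = May 29, 2011.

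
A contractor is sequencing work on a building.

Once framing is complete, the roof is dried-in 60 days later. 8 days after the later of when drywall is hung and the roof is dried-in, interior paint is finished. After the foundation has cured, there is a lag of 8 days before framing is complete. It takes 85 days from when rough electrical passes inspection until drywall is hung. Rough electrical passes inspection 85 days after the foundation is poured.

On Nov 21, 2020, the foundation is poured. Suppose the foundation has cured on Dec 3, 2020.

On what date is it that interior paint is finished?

The foundation is poured: Nov 21, 2020.
Rough electrical passes inspection: Nov 21, 2020 + 85 days = Feb 14, 2021.
Drywall is hung: Feb 14, 2021 + 85 days = May 10, 2021.
The foundation has cured: Dec 3, 2020.
Framing is complete: Dec 3, 2020 + 8 days = Dec 11, 2020.
The roof is dried-in: Dec 11, 2020 + 60 days = Feb 9, 2021.
Both prerequisites met — drywall is hung (May 10, 2021), the roof is dried-in (Feb 9, 2021); the later is May 10, 2021.
Interior paint is finished: May 10, 2021 + 8 days = May 18, 2021.

May 18, 2021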